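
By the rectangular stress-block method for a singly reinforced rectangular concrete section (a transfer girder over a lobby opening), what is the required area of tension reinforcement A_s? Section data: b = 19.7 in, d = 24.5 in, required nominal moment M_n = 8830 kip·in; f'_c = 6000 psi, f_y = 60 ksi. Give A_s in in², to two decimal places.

A_s ≈ 6.53 in²

From M_n = 0.85 f'_c a b (d − a/2):
a = d − √(d² − 2M_n/(0.85 f'_c b)) = 24.5 − √(24.5² − 2 × 8830/(0.85 × 6 × 19.7)) = 3.897 in.
A_s = 0.85 f'_c a b / f_y = 0.85 × 6 × 3.897 × 19.7 / 60 = 6.526 in².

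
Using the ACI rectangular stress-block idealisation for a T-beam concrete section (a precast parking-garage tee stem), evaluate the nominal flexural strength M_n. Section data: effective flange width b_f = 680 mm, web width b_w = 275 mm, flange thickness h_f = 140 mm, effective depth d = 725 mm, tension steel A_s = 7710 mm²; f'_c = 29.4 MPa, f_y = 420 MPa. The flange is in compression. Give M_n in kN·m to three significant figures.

M_n ≈ 2010 kN·m

Tension: T = A_s f_y = 7710 × 420 = 3238200 N.
Try a within the flange: a = T/(0.85 f'_c b_f) = 3238200/(0.85 × 29.4 × 680) = 190.56 mm.
a = 190.56 > h_f = 140 mm: the block extends into the web. Split into flange-overhang and web parts.
C_f = 0.85 f'_c (b_f − b_w) h_f = 0.85 × 29.4 × (680 − 275) × 140 = 1416933 N.
Remaining web compression depth: a_w = (T − C_f)/(0.85 f'_c b_w) = (3238200 − 1416933)/(0.85 × 29.4 × 275) = 265.02 mm.
M_n = C_f(d − h_f/2) + (T − C_f)(d − a_w/2) = 1416933 × (725 − 70) + 1821267 × (725 − 132.51) = 928.09 + 1079.08 = 2007.17 × 10⁶ N·mm.
M_n = 2007.17 kN·m.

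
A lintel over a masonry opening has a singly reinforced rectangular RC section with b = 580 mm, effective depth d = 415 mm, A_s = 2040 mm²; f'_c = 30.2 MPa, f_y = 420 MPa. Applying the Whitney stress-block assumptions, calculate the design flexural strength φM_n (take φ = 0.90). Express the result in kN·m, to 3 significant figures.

φM_n ≈ 298 kN·m

T = A_s f_y = 2040 × 420 = 856800 N = 856.8 kN.
From C = T: a = T/(0.85 f'_c b) = 856800/(0.85 × 30.2 × 580) = 57.55 mm.
M_n = T(d − a/2) = 856.8 kN × (415 − 28.775) mm = 330.92 kN·m.
φM_n = 0.90 × 330.92 = 297.83 kN·m.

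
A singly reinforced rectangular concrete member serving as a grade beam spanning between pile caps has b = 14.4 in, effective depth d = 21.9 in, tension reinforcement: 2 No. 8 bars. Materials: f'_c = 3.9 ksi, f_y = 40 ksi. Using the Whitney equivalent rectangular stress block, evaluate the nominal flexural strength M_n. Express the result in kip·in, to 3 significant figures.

M_n ≈ 1340 kip·in

A_s = 2 × 0.79 = 1.58 in².
T = A_s f_y = 1.58 × 40 = 63.2 kips.
a = T/(0.85 f'_c b) = 63.2/(0.85 × 3.9 × 14.4) = 1.324 in.
M_n = T(d − a/2) = 63.2 × (21.9 − 0.662) = 1342.2 kip·in.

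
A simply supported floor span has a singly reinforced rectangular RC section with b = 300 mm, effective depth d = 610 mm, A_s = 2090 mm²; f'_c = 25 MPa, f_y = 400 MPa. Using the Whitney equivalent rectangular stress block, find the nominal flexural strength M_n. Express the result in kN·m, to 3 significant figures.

T = A_s f_y = 2090 × 400 = 836000 N = 836 kN.
From C = T: a = T/(0.85 f'_c b) = 836000/(0.85 × 25 × 300) = 131.14 mm.
M_n = T(d − a/2) = 836 kN × (610 − 65.57) mm = 455.14 kN·m.

M_n ≈ 455 kN·m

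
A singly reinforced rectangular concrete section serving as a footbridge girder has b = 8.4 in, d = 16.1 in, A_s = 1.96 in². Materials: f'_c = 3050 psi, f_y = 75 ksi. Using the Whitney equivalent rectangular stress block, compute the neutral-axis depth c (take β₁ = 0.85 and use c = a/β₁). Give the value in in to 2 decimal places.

T = A_s f_y = 1.96 × 75 = 147 kips.
a = T/(0.85 f'_c b) = 147/(0.85 × 3.05 × 8.4) = 6.7502 in.
With β₁ = 0.85, c = a/β₁ = 6.7502/0.85 = 7.94 in.

c ≈ 7.94 in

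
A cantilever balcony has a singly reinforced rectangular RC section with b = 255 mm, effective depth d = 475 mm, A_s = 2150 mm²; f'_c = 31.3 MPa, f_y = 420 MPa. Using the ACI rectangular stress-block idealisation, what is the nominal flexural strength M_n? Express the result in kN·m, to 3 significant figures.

T = A_s f_y = 2150 × 420 = 903000 N = 903 kN.
From C = T: a = T/(0.85 f'_c b) = 903000/(0.85 × 31.3 × 255) = 133.10 mm.
M_n = T(d − a/2) = 903 kN × (475 − 66.55) mm = 368.83 kN·m.

M_n ≈ 369 kN·m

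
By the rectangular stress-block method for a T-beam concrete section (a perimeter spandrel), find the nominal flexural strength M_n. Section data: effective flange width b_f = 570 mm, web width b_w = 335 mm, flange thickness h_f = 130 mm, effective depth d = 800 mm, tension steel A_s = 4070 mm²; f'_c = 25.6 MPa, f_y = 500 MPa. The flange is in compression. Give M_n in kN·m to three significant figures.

M_n ≈ 1460 kN·m

Tension: T = A_s f_y = 4070 × 500 = 2035000 N.
Try a within the flange: a = T/(0.85 f'_c b_f) = 2035000/(0.85 × 25.6 × 570) = 164.07 mm.
a = 164.07 > h_f = 130 mm: the block extends into the web. Split into flange-overhang and web parts.
C_f = 0.85 f'_c (b_f − b_w) h_f = 0.85 × 25.6 × (570 − 335) × 130 = 664768 N.
Remaining web compression depth: a_w = (T − C_f)/(0.85 f'_c b_w) = (2035000 − 664768)/(0.85 × 25.6 × 335) = 187.97 mm.
M_n = C_f(d − h_f/2) + (T − C_f)(d − a_w/2) = 664768 × (800 − 65) + 1370232 × (800 − 93.985) = 488.60 + 967.40 = 1456.00 × 10⁶ N·mm.
M_n = 1456.00 kN·m.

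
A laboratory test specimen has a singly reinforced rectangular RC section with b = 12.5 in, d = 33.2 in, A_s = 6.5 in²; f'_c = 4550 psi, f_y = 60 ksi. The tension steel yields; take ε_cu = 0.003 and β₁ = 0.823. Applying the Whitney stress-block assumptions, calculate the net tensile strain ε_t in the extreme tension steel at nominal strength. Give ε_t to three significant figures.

a = A_s f_y/(0.85 f'_c b) = 8.067 in.
β₁ = 0.823, so c = a/β₁ = 8.067/0.823 = 9.802 in.
From the linear strain diagram with ε_cu = 0.003: ε_t = 0.003 (d − c)/c = 0.003 × (33.2 − 9.802)/9.802 = 0.00716.
Since ε_t ≥ 0.005, the section is tension-controlled.

ε_t ≈ 0.00716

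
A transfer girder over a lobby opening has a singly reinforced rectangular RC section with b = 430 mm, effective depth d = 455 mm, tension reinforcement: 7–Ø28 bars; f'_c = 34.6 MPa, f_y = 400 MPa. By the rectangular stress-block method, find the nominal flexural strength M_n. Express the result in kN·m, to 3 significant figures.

M_n ≈ 667 kN·m

A_s = 7 × 616 = 4312 mm².
T = A_s f_y = 4312 × 400 = 1724800 N = 1724.8 kN.
From C = T: a = T/(0.85 f'_c b) = 1724800/(0.85 × 34.6 × 430) = 136.39 mm.
M_n = T(d − a/2) = 1724.8 kN × (455 − 68.195) mm = 667.16 kN·m.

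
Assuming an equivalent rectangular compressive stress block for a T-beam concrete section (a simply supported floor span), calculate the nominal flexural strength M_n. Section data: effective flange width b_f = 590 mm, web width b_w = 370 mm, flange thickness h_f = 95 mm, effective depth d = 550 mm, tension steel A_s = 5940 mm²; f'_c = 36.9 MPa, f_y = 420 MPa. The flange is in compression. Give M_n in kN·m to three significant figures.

Tension: T = A_s f_y = 5940 × 420 = 2494800 N.
Try a within the flange: a = T/(0.85 f'_c b_f) = 2494800/(0.85 × 36.9 × 590) = 134.82 mm.
a = 134.82 > h_f = 95 mm: the block extends into the web. Split into flange-overhang and web parts.
C_f = 0.85 f'_c (b_f − b_w) h_f = 0.85 × 36.9 × (590 − 370) × 95 = 655529 N.
Remaining web compression depth: a_w = (T − C_f)/(0.85 f'_c b_w) = (2494800 − 655529)/(0.85 × 36.9 × 370) = 158.49 mm.
M_n = C_f(d − h_f/2) + (T − C_f)(d − a_w/2) = 655529 × (550 − 47.5) + 1839271 × (550 − 79.245) = 329.40 + 865.85 = 1195.25 × 10⁶ N·mm.
M_n = 1195.25 kN·m.

M_n ≈ 1200 kN·m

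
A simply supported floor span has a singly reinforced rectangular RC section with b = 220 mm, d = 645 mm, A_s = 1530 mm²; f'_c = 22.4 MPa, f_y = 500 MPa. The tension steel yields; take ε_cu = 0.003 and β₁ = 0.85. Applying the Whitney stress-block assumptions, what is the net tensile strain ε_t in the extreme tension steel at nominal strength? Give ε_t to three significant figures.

ε_t ≈ 0.00601

a = A_s f_y/(0.85 f'_c b) = 182.63 mm.
β₁ = 0.85, so c = a/β₁ = 182.63/0.85 = 214.86 mm.
From the linear strain diagram with ε_cu = 0.003: ε_t = 0.003 (d − c)/c = 0.003 × (645 − 214.86)/214.86 = 0.00601.
Since ε_t ≥ 0.005, the section is tension-controlled.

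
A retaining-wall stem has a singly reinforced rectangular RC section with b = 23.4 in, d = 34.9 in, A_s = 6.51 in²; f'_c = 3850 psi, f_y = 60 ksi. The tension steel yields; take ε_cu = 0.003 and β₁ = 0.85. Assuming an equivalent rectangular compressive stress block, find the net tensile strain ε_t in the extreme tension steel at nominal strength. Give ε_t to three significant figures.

a = A_s f_y/(0.85 f'_c b) = 5.101 in.
β₁ = 0.85, so c = a/β₁ = 5.101/0.85 = 6.001 in.
From the linear strain diagram with ε_cu = 0.003: ε_t = 0.003 (d − c)/c = 0.003 × (34.9 − 6.001)/6.001 = 0.0144.
Since ε_t ≥ 0.005, the section is tension-controlled.

ε_t ≈ 0.0144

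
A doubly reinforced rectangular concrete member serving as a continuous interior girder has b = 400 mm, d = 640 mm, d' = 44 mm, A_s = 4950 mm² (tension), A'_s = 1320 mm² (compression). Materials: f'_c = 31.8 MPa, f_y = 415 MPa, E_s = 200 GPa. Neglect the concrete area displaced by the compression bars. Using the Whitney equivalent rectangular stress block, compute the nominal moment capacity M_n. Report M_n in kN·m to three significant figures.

Assume both tension and compression steel yield.
Net tension couple steel: A_s − A'_s = 3630 mm².
a = (A_s − A'_s) f_y / (0.85 f'_c b) = 1506450/(0.85 × 31.8 × 400) = 139.33 mm.
c = a/β₁ = 139.33/0.823 = 169.30 mm; ε'_s = 0.003(c − d')/c = 0.0022 ≥ f_y/E_s = 0.0021, so compression steel does yield.
M_n = (A_s − A'_s) f_y (d − a/2) + A'_s f_y (d − d') = [1506450 × (640 − 69.665) + 547800 × (640 − 44)] × 10⁻⁶ = 859.18 + 326.49 = 1185.67 kN·m.

M_n ≈ 1190 kN·m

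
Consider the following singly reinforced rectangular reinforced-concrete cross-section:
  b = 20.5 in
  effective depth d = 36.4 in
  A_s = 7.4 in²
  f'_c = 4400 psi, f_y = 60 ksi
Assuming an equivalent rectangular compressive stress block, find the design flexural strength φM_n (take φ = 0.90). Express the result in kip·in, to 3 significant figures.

φM_n ≈ 13400 kip·in

T = A_s f_y = 7.4 × 60 = 444 kips.
a = T/(0.85 f'_c b) = 444/(0.85 × 4.4 × 20.5) = 5.791 in.
M_n = T(d − a/2) = 444 × (36.4 − 2.8955) = 14876.0 kip·in.
φM_n = 0.90 × 14876.0 = 13388.4 kip·in.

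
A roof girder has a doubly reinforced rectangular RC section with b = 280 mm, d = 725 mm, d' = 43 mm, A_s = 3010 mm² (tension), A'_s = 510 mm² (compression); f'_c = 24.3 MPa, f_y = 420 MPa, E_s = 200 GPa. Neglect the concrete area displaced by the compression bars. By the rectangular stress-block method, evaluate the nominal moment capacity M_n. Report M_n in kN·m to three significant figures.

Assume both tension and compression steel yield.
Net tension couple steel: A_s − A'_s = 2500 mm².
a = (A_s − A'_s) f_y / (0.85 f'_c b) = 1050000/(0.85 × 24.3 × 280) = 181.55 mm.
c = a/β₁ = 181.55/0.85 = 213.59 mm; ε'_s = 0.003(c − d')/c = 0.0024 ≥ f_y/E_s = 0.0021, so compression steel does yield.
M_n = (A_s − A'_s) f_y (d − a/2) + A'_s f_y (d − d') = [1050000 × (725 − 90.775) + 214200 × (725 − 43)] × 10⁻⁶ = 665.94 + 146.08 = 812.02 kN·m.

M_n ≈ 812 kN·m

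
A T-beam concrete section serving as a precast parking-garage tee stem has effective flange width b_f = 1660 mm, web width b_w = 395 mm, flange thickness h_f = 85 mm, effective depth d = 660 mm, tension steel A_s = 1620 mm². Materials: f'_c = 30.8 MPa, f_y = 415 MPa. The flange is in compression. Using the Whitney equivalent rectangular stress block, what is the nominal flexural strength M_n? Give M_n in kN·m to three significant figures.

Tension: T = A_s f_y = 1620 × 415 = 672300 N.
Try a within the flange: a = T/(0.85 f'_c b_f) = 672300/(0.85 × 30.8 × 1660) = 15.47 mm.
Since a = 15.47 ≤ h_f = 85 mm, the stress block lies entirely in the flange; analyse as a rectangular beam of width b_f.
M_n = T(d − a/2) = 672300 × (660 − 7.735) = 438.52 × 10⁶ N·mm.
M_n = 438.52 kN·m.

M_n ≈ 439 kN·m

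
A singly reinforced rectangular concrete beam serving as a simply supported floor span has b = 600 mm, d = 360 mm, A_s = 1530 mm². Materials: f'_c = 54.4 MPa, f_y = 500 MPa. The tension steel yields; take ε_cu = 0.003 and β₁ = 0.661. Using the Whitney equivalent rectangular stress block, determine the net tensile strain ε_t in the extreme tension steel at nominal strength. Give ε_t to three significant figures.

ε_t ≈ 0.0229

a = A_s f_y/(0.85 f'_c b) = 27.57 mm.
β₁ = 0.661, so c = a/β₁ = 27.57/0.661 = 41.71 mm.
From the linear strain diagram with ε_cu = 0.003: ε_t = 0.003 (d − c)/c = 0.003 × (360 − 41.71)/41.71 = 0.0229.
Since ε_t ≥ 0.005, the section is tension-controlled.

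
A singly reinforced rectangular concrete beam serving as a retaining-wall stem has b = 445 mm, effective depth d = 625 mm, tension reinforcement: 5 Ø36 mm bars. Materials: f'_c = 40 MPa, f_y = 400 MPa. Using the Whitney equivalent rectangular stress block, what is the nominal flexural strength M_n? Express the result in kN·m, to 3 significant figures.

A_s = 5 × 1018 = 5090 mm².
T = A_s f_y = 5090 × 400 = 2036000 N = 2036 kN.
From C = T: a = T/(0.85 f'_c b) = 2036000/(0.85 × 40 × 445) = 134.57 mm.
M_n = T(d − a/2) = 2036 kN × (625 − 67.285) mm = 1135.51 kN·m.

M_n ≈ 1140 kN·m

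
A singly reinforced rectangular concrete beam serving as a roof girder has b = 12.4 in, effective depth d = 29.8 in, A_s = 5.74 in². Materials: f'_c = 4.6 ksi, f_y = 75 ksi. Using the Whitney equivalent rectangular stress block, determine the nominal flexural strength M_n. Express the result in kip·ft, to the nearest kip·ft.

T = A_s f_y = 5.74 × 75 = 430.5 kips.
a = T/(0.85 f'_c b) = 430.5/(0.85 × 4.6 × 12.4) = 8.879 in.
M_n = T(d − a/2) = 430.5 × (29.8 − 4.4395) = 10917.7 kip·in = 10917.7/12 = 909.81 kip·ft.

M_n ≈ 910 kip·ft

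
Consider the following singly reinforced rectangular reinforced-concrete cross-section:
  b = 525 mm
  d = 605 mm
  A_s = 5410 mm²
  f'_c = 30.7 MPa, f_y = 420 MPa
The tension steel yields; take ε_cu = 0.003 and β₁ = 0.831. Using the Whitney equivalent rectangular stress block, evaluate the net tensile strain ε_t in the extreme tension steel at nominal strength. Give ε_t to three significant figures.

a = A_s f_y/(0.85 f'_c b) = 165.86 mm.
β₁ = 0.831, so c = a/β₁ = 165.86/0.831 = 199.59 mm.
From the linear strain diagram with ε_cu = 0.003: ε_t = 0.003 (d − c)/c = 0.003 × (605 − 199.59)/199.59 = 0.00609.
Since ε_t ≥ 0.005, the section is tension-controlled.

ε_t ≈ 0.00609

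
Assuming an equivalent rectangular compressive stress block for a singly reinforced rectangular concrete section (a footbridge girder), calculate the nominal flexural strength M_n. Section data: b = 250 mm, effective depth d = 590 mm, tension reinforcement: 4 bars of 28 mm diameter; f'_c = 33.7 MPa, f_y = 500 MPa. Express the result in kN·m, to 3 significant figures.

M_n ≈ 621 kN·m

A_s = 4 × 616 = 2464 mm².
T = A_s f_y = 2464 × 500 = 1232000 N = 1232 kN.
From C = T: a = T/(0.85 f'_c b) = 1232000/(0.85 × 33.7 × 250) = 172.04 mm.
M_n = T(d − a/2) = 1232 kN × (590 − 86.02) mm = 620.90 kN·m.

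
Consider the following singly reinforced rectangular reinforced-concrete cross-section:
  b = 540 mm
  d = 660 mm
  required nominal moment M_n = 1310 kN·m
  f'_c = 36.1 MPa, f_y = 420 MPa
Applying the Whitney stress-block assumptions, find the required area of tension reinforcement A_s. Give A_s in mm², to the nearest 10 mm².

With M_n = 0.85 f'_c a b (d − a/2), solve the quadratic for a:
a = d − √(d² − 2M_n/(0.85 f'_c b)) = 660 − √(660² − 2 × 1310×10⁶/(0.85 × 36.1 × 540)) = 133.23 mm.
A_s = 0.85 f'_c a b / f_y = 0.85 × 36.1 × 133.23 × 540 / 420 = 5256.2 mm².

A_s ≈ 5260 mm²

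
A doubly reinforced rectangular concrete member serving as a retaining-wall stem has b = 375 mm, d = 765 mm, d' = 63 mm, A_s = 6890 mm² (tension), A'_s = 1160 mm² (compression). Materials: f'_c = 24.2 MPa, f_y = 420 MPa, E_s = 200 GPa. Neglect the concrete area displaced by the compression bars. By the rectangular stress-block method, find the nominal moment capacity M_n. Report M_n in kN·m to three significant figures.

M_n ≈ 1810 kN·m

Assume both tension and compression steel yield.
Net tension couple steel: A_s − A'_s = 5730 mm².
a = (A_s − A'_s) f_y / (0.85 f'_c b) = 2406600/(0.85 × 24.2 × 375) = 311.99 mm.
c = a/β₁ = 311.99/0.85 = 367.05 mm; ε'_s = 0.003(c − d')/c = 0.0025 ≥ f_y/E_s = 0.0021, so compression steel does yield.
M_n = (A_s − A'_s) f_y (d − a/2) + A'_s f_y (d − d') = [2406600 × (765 − 155.995) + 487200 × (765 − 63)] × 10⁻⁶ = 1465.63 + 342.01 = 1807.64 kN·m.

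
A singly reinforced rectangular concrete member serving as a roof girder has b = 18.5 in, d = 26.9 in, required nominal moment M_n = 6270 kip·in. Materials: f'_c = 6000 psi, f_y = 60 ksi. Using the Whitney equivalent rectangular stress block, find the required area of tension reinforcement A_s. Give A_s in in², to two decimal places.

A_s ≈ 4.08 in²

From M_n = 0.85 f'_c a b (d − a/2):
a = d − √(d² − 2M_n/(0.85 f'_c b)) = 26.9 − √(26.9² − 2 × 6270/(0.85 × 6 × 18.5)) = 2.596 in.
A_s = 0.85 f'_c a b / f_y = 0.85 × 6 × 2.596 × 18.5 / 60 = 4.082 in².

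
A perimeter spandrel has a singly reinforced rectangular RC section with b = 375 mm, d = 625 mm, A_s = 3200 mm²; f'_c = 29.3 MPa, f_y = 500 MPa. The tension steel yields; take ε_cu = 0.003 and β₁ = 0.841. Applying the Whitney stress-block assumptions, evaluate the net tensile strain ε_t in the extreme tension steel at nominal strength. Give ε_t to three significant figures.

a = A_s f_y/(0.85 f'_c b) = 171.32 mm.
β₁ = 0.841, so c = a/β₁ = 171.32/0.841 = 203.71 mm.
From the linear strain diagram with ε_cu = 0.003: ε_t = 0.003 (d − c)/c = 0.003 × (625 − 203.71)/203.71 = 0.00620.
Since ε_t ≥ 0.005, the section is tension-controlled.

ε_t ≈ 0.00620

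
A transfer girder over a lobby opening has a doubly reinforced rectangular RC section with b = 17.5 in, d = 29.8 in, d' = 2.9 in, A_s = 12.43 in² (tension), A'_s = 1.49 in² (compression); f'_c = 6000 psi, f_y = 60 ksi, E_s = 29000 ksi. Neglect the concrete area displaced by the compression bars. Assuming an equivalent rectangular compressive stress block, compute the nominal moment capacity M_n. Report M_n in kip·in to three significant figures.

M_n ≈ 19600 kip·in

Assume both steels yield.
a = (A_s − A'_s) f_y/(0.85 f'_c b) = (12.43 − 1.49) × 60/(0.85 × 6 × 17.5) = 7.355 in.
c = a/β₁ = 7.355/0.75 = 9.807 in; ε'_s = 0.003(c − d')/c = 0.0021 ≥ ε_y = 0.0021, so the compression steel yields.
M_n = (A_s − A'_s) f_y (d − a/2) + A'_s f_y (d − d') = 656.4 × (29.8 − 3.6775) + 89.4 × (29.8 − 2.9) = 17146.8 + 2404.9 = 19551.7 kip·in.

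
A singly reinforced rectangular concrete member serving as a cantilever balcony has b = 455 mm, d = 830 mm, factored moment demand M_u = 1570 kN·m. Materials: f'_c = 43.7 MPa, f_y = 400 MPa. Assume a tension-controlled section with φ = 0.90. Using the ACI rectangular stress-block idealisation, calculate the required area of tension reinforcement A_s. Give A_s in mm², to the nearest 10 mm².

A_s ≈ 5720 mm²

M_n = M_u/φ = 1570/0.90 = 1744.44 kN·m.
With M_n = 0.85 f'_c a b (d − a/2), solve the quadratic for a:
a = d − √(d² − 2M_n/(0.85 f'_c b)) = 830 − √(830² − 2 × 1744.44×10⁶/(0.85 × 43.7 × 455)) = 135.40 mm.
A_s = 0.85 f'_c a b / f_y = 0.85 × 43.7 × 135.40 × 455 / 400 = 5721.0 mm².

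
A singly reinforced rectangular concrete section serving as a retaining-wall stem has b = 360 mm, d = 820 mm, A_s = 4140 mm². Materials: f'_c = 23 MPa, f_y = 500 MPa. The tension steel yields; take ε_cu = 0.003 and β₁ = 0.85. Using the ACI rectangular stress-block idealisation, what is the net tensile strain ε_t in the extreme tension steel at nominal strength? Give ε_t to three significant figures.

ε_t ≈ 0.00411

a = A_s f_y/(0.85 f'_c b) = 294.12 mm.
β₁ = 0.85, so c = a/β₁ = 294.12/0.85 = 346.02 mm.
From the linear strain diagram with ε_cu = 0.003: ε_t = 0.003 (d − c)/c = 0.003 × (820 − 346.02)/346.02 = 0.00411.
ε_t is between 0.004 and 0.005 — transition zone.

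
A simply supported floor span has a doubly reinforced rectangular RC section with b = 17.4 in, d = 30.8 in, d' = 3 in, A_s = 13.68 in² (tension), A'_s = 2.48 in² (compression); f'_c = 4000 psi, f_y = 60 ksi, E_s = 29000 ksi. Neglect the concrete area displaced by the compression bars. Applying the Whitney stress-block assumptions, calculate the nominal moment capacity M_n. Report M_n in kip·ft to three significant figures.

M_n ≈ 1750 kip·ft

Assume both steels yield.
a = (A_s − A'_s) f_y/(0.85 f'_c b) = (13.68 − 2.48) × 60/(0.85 × 4 × 17.4) = 11.359 in.
c = a/β₁ = 11.359/0.85 = 13.364 in; ε'_s = 0.003(c − d')/c = 0.0023 ≥ ε_y = 0.0021, so the compression steel yields.
M_n = (A_s − A'_s) f_y (d − a/2) + A'_s f_y (d − d') = 672 × (30.8 − 5.6795) + 148.8 × (30.8 − 3) = 16881.0 + 4136.6 = 21017.6 kip·in = 21017.6/12 = 1751.47 kip·ft.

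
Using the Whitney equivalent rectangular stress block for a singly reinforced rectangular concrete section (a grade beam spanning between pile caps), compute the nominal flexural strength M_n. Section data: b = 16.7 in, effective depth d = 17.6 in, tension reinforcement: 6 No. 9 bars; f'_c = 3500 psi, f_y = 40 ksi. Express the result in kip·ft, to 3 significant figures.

A_s = 6 × 1 = 6 in².
T = A_s f_y = 6 × 40 = 240 kips.
a = T/(0.85 f'_c b) = 240/(0.85 × 3.5 × 16.7) = 4.831 in.
M_n = T(d − a/2) = 240 × (17.6 − 2.4155) = 3644.3 kip·in = 3644.3/12 = 303.69 kip·ft.

M_n ≈ 304 kip·ft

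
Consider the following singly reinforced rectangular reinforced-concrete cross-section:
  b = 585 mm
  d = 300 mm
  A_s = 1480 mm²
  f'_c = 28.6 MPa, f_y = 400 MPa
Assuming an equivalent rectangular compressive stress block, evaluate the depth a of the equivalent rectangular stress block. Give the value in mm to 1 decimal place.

T = A_s f_y = 1480 × 400 = 592000 N = 592 kN.
Setting C = 0.85 f'_c a b equal to T: a = 592000/(0.85 × 28.6 × 585) = 41.6 mm.

a ≈ 41.6 mm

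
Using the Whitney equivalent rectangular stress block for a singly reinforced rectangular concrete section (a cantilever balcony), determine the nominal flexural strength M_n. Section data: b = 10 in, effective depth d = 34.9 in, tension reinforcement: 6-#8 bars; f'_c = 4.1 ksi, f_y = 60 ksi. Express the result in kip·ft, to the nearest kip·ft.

M_n ≈ 730 kip·ft

A_s = 6 × 0.79 = 4.74 in².
T = A_s f_y = 4.74 × 60 = 284.4 kips.
a = T/(0.85 f'_c b) = 284.4/(0.85 × 4.1 × 10) = 8.161 in.
M_n = T(d − a/2) = 284.4 × (34.9 − 4.0805) = 8765.1 kip·in = 8765.1/12 = 730.43 kip·ft.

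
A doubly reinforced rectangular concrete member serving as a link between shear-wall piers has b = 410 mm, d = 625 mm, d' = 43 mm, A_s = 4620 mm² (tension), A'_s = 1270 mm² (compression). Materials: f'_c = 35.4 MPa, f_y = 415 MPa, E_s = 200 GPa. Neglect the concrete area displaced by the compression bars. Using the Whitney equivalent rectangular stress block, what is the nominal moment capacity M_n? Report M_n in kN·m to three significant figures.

Assume both tension and compression steel yield.
Net tension couple steel: A_s − A'_s = 3350 mm².
a = (A_s − A'_s) f_y / (0.85 f'_c b) = 1390250/(0.85 × 35.4 × 410) = 112.69 mm.
c = a/β₁ = 112.69/0.797 = 141.39 mm; ε'_s = 0.003(c − d')/c = 0.0021 ≥ f_y/E_s = 0.0021, so compression steel does yield.
M_n = (A_s − A'_s) f_y (d − a/2) + A'_s f_y (d − d') = [1390250 × (625 − 56.345) + 527050 × (625 − 43)] × 10⁻⁶ = 790.57 + 306.74 = 1097.31 kN·m.

M_n ≈ 1100 kN·m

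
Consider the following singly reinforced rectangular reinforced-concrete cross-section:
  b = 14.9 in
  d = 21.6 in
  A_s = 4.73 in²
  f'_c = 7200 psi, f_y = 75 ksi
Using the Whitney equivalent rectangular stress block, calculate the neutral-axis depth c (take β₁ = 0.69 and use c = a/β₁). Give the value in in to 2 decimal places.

T = A_s f_y = 4.73 × 75 = 354.75 kips.
a = T/(0.85 f'_c b) = 354.75/(0.85 × 7.2 × 14.9) = 3.8903 in.
With β₁ = 0.69, c = a/β₁ = 3.8903/0.69 = 5.64 in.

c ≈ 5.64 in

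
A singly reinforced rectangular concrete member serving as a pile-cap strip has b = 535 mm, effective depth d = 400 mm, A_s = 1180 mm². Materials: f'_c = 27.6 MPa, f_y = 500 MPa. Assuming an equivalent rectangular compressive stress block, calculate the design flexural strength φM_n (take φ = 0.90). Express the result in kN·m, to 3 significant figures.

φM_n ≈ 200 kN·m

T = A_s f_y = 1180 × 500 = 590000 N = 590 kN.
From C = T: a = T/(0.85 f'_c b) = 590000/(0.85 × 27.6 × 535) = 47.01 mm.
M_n = T(d − a/2) = 590 kN × (400 − 23.505) mm = 222.13 kN·m.
φM_n = 0.90 × 222.13 = 199.92 kN·m.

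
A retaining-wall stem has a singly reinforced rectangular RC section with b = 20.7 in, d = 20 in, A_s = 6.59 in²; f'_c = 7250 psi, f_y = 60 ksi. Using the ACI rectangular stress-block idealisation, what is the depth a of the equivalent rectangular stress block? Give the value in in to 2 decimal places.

a ≈ 3.10 in

T = A_s f_y = 6.59 × 60 = 395.4 kips.
a = T/(0.85 f'_c b) = 395.4/(0.85 × 7.25 × 20.7) = 3.10 in.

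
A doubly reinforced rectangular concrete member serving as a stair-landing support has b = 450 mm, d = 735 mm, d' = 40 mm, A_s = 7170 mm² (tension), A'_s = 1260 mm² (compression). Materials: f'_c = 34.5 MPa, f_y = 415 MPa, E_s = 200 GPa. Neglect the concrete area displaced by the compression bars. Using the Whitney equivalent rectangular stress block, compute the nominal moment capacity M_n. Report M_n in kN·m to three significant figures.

M_n ≈ 1940 kN·m

Assume both tension and compression steel yield.
Net tension couple steel: A_s − A'_s = 5910 mm².
a = (A_s − A'_s) f_y / (0.85 f'_c b) = 2452650/(0.85 × 34.5 × 450) = 185.86 mm.
c = a/β₁ = 185.86/0.804 = 231.17 mm; ε'_s = 0.003(c − d')/c = 0.0025 ≥ f_y/E_s = 0.0021, so compression steel does yield.
M_n = (A_s − A'_s) f_y (d − a/2) + A'_s f_y (d − d') = [2452650 × (735 − 92.93) + 522900 × (735 − 40)] × 10⁻⁶ = 1574.77 + 363.42 = 1938.19 kN·m.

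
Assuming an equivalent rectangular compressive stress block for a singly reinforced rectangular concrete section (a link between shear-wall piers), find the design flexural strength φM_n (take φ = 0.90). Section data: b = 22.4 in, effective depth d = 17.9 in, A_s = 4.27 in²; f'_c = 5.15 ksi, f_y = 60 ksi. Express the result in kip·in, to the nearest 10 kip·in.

T = A_s f_y = 4.27 × 60 = 256.2 kips.
a = T/(0.85 f'_c b) = 256.2/(0.85 × 5.15 × 22.4) = 2.613 in.
M_n = T(d − a/2) = 256.2 × (17.9 − 1.3065) = 4251.3 kip·in.
φM_n = 0.90 × 4251.3 = 3826.2 kip·in.

φM_n ≈ 3830 kip·in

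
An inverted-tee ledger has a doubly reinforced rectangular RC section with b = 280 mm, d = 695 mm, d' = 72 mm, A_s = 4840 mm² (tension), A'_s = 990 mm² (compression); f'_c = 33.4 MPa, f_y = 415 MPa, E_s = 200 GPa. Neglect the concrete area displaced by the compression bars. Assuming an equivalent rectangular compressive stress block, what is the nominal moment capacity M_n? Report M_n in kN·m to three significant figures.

Assume both tension and compression steel yield.
Net tension couple steel: A_s − A'_s = 3850 mm².
a = (A_s − A'_s) f_y / (0.85 f'_c b) = 1597750/(0.85 × 33.4 × 280) = 201.00 mm.
c = a/β₁ = 201.00/0.811 = 247.84 mm; ε'_s = 0.003(c − d')/c = 0.0021 ≥ f_y/E_s = 0.0021, so compression steel does yield.
M_n = (A_s − A'_s) f_y (d − a/2) + A'_s f_y (d − d') = [1597750 × (695 − 100.5) + 410850 × (695 − 72)] × 10⁻⁶ = 949.86 + 255.96 = 1205.82 kN·m.

M_n ≈ 1210 kN·m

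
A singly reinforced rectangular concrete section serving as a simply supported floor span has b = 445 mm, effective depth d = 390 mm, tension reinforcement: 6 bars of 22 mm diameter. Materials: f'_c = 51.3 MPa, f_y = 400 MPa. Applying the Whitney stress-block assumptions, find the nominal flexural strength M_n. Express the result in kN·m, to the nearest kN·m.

A_s = 6 × 380 = 2280 mm².
T = A_s f_y = 2280 × 400 = 912000 N = 912 kN.
From C = T: a = T/(0.85 f'_c b) = 912000/(0.85 × 51.3 × 445) = 47.00 mm.
M_n = T(d − a/2) = 912 kN × (390 − 23.5) mm = 334.25 kN·m.

M_n ≈ 334 kN·m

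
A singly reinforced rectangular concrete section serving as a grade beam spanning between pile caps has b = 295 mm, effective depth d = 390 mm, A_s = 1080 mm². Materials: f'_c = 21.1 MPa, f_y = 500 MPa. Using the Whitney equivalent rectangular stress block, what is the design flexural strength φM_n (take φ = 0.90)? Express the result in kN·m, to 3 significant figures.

φM_n ≈ 165 kN·m

T = A_s f_y = 1080 × 500 = 540000 N = 540 kN.
From C = T: a = T/(0.85 f'_c b) = 540000/(0.85 × 21.1 × 295) = 102.06 mm.
M_n = T(d − a/2) = 540 kN × (390 − 51.03) mm = 183.04 kN·m.
φM_n = 0.90 × 183.04 = 164.74 kN·m.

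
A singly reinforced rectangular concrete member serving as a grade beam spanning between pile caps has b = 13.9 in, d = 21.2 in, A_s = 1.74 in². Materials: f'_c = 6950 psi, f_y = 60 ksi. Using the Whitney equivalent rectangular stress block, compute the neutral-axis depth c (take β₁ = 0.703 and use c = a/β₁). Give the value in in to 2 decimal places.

c ≈ 1.81 in

T = A_s f_y = 1.74 × 60 = 104.4 kips.
a = T/(0.85 f'_c b) = 104.4/(0.85 × 6.95 × 13.9) = 1.2714 in.
With β₁ = 0.703, c = a/β₁ = 1.2714/0.703 = 1.81 in.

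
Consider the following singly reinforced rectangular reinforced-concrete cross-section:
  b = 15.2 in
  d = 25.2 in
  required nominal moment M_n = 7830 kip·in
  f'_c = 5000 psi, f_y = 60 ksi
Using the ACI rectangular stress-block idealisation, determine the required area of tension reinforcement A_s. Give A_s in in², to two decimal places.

From M_n = 0.85 f'_c a b (d − a/2):
a = d − √(d² − 2M_n/(0.85 f'_c b)) = 25.2 − √(25.2² − 2 × 7830/(0.85 × 5 × 15.2)) = 5.385 in.
A_s = 0.85 f'_c a b / f_y = 0.85 × 5 × 5.385 × 15.2 / 60 = 5.798 in².

A_s ≈ 5.80 in²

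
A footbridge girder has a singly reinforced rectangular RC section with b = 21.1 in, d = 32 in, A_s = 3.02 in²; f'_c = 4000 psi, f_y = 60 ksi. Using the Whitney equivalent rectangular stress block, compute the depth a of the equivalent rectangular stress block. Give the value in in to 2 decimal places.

a ≈ 2.53 in

T = A_s f_y = 3.02 × 60 = 181.2 kips.
a = T/(0.85 f'_c b) = 181.2/(0.85 × 4 × 21.1) = 2.53 in.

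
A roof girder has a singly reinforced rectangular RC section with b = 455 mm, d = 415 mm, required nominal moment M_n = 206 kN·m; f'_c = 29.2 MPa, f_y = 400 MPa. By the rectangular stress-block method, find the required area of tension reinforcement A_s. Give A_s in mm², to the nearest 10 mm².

With M_n = 0.85 f'_c a b (d − a/2), solve the quadratic for a:
a = d − √(d² − 2M_n/(0.85 f'_c b)) = 415 − √(415² − 2 × 206×10⁶/(0.85 × 29.2 × 455)) = 46.57 mm.
A_s = 0.85 f'_c a b / f_y = 0.85 × 29.2 × 46.57 × 455 / 400 = 1314.8 mm².

A_s ≈ 1310 mm²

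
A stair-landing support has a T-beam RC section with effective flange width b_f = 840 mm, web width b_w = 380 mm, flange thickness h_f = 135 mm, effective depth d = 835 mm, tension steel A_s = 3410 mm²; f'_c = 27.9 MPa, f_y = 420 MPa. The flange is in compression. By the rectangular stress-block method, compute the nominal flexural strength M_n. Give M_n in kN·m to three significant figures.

M_n ≈ 1140 kN·m

Tension: T = A_s f_y = 3410 × 420 = 1432200 N.
Try a within the flange: a = T/(0.85 f'_c b_f) = 1432200/(0.85 × 27.9 × 840) = 71.90 mm.
Since a = 71.90 ≤ h_f = 135 mm, the stress block lies entirely in the flange; analyse as a rectangular beam of width b_f.
M_n = T(d − a/2) = 1432200 × (835 − 35.95) = 1144.40 × 10⁶ N·mm.
M_n = 1144.40 kN·m.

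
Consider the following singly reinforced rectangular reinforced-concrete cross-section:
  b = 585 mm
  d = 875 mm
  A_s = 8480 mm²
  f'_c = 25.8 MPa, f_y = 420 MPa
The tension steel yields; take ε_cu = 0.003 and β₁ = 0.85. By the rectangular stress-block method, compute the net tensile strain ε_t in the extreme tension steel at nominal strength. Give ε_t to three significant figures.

ε_t ≈ 0.00504

a = A_s f_y/(0.85 f'_c b) = 277.62 mm.
β₁ = 0.85, so c = a/β₁ = 277.62/0.85 = 326.61 mm.
From the linear strain diagram with ε_cu = 0.003: ε_t = 0.003 (d − c)/c = 0.003 × (875 − 326.61)/326.61 = 0.00504.
Since ε_t ≥ 0.005, the section is tension-controlled.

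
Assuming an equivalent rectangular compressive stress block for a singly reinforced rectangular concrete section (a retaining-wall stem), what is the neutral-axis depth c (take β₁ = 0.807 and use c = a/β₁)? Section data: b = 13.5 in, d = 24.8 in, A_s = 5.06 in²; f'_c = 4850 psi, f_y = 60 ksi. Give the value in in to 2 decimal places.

T = A_s f_y = 5.06 × 60 = 303.6 kips.
a = T/(0.85 f'_c b) = 303.6/(0.85 × 4.85 × 13.5) = 5.4552 in.
With β₁ = 0.807, c = a/β₁ = 5.4552/0.807 = 6.76 in.

c ≈ 6.76 in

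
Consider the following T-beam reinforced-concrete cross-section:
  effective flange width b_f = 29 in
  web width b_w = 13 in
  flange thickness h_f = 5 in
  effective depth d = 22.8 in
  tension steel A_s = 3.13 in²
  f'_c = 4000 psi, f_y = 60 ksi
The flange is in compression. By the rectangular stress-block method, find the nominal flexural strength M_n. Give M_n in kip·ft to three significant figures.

M_n ≈ 342 kip·ft

Tension: T = A_s f_y = 3.13 × 60 = 187.8 kips.
Try a within the flange: a = T/(0.85 f'_c b_f) = 187.8/(0.85 × 4 × 29) = 1.905 in.
Since a = 1.905 ≤ h_f = 5 in, the stress block lies entirely in the flange; analyse as a rectangular beam of width b_f.
M_n = T(d − a/2) = 187.8 × (22.8 − 0.9525) = 4103.0 kip·in.
M_n = 4103.0/12 = 341.92 kip·ft.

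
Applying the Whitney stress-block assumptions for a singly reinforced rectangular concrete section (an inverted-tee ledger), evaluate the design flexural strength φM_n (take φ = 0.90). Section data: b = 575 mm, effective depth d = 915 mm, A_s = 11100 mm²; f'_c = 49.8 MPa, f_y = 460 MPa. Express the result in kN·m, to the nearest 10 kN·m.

T = A_s f_y = 11100 × 460 = 5106000 N = 5106 kN.
From C = T: a = T/(0.85 f'_c b) = 5106000/(0.85 × 49.8 × 575) = 209.78 mm.
M_n = T(d − a/2) = 5106 kN × (915 − 104.89) mm = 4136.42 kN·m.
φM_n = 0.90 × 4136.42 = 3722.78 kN·m.

φM_n ≈ 3720 kN·m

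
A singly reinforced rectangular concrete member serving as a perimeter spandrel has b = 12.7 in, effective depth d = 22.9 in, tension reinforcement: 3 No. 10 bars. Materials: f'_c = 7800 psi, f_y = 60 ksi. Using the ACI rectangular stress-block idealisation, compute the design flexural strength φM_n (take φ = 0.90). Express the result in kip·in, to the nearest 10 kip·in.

A_s = 3 × 1.27 = 3.81 in².
T = A_s f_y = 3.81 × 60 = 228.6 kips.
a = T/(0.85 f'_c b) = 228.6/(0.85 × 7.8 × 12.7) = 2.715 in.
M_n = T(d − a/2) = 228.6 × (22.9 − 1.3575) = 4924.6 kip·in.
φM_n = 0.90 × 4924.6 = 4432.1 kip·in.

φM_n ≈ 4430 kip·in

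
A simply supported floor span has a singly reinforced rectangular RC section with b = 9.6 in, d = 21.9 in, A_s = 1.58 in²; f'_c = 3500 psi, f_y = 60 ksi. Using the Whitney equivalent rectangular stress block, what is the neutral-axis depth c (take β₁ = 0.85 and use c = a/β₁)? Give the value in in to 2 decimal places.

T = A_s f_y = 1.58 × 60 = 94.8 kips.
a = T/(0.85 f'_c b) = 94.8/(0.85 × 3.5 × 9.6) = 3.3193 in.
With β₁ = 0.85, c = a/β₁ = 3.3193/0.85 = 3.91 in.

c ≈ 3.91 in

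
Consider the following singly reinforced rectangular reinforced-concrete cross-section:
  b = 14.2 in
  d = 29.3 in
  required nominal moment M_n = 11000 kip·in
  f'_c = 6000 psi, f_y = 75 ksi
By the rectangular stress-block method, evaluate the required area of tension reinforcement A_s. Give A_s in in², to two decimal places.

A_s ≈ 5.55 in²

From M_n = 0.85 f'_c a b (d − a/2):
a = d − √(d² − 2M_n/(0.85 f'_c b)) = 29.3 − √(29.3² − 2 × 11000/(0.85 × 6 × 14.2)) = 5.748 in.
A_s = 0.85 f'_c a b / f_y = 0.85 × 6 × 5.748 × 14.2 / 75 = 5.550 in².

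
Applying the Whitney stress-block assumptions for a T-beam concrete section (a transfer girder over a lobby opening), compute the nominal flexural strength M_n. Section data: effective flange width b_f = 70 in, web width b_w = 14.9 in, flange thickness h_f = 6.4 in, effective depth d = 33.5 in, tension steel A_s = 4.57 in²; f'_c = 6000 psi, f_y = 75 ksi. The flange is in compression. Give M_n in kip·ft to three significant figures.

Tension: T = A_s f_y = 4.57 × 75 = 342.75 kips.
Try a within the flange: a = T/(0.85 f'_c b_f) = 342.75/(0.85 × 6 × 70) = 0.960 in.
Since a = 0.960 ≤ h_f = 6.4 in, the stress block lies entirely in the flange; analyse as a rectangular beam of width b_f.
M_n = T(d − a/2) = 342.75 × (33.5 − 0.48) = 11317.6 kip·in.
M_n = 11317.6/12 = 943.13 kip·ft.

M_n ≈ 943 kip·ft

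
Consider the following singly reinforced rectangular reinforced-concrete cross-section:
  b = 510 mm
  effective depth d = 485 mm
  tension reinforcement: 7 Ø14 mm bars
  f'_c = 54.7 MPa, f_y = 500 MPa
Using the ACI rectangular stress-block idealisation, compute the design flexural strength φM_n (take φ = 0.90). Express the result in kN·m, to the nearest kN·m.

A_s = 7 × 154 = 1078 mm².
T = A_s f_y = 1078 × 500 = 539000 N = 539 kN.
From C = T: a = T/(0.85 f'_c b) = 539000/(0.85 × 54.7 × 510) = 22.73 mm.
M_n = T(d − a/2) = 539 kN × (485 − 11.365) mm = 255.29 kN·m.
φM_n = 0.90 × 255.29 = 229.76 kN·m.

φM_n ≈ 230 kN·m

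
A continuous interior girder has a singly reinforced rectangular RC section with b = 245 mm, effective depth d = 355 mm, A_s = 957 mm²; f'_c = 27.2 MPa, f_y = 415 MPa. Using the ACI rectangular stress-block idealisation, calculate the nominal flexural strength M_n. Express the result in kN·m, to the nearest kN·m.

T = A_s f_y = 957 × 415 = 397155 N = 397.155 kN.
From C = T: a = T/(0.85 f'_c b) = 397155/(0.85 × 27.2 × 245) = 70.11 mm.
M_n = T(d − a/2) = 397.155 kN × (355 − 35.055) mm = 127.07 kN·m.

M_n ≈ 127 kN·m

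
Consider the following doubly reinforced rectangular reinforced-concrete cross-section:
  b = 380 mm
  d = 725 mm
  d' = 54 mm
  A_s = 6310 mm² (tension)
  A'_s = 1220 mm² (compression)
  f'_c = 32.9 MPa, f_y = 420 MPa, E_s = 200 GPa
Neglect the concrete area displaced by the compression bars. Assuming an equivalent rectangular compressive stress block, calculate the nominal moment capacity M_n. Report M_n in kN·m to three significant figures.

Assume both tension and compression steel yield.
Net tension couple steel: A_s − A'_s = 5090 mm².
a = (A_s − A'_s) f_y / (0.85 f'_c b) = 2137800/(0.85 × 32.9 × 380) = 201.17 mm.
c = a/β₁ = 201.17/0.815 = 246.83 mm; ε'_s = 0.003(c − d')/c = 0.0023 ≥ f_y/E_s = 0.0021, so compression steel does yield.
M_n = (A_s − A'_s) f_y (d − a/2) + A'_s f_y (d − d') = [2137800 × (725 − 100.585) + 512400 × (725 − 54)] × 10⁻⁶ = 1334.87 + 343.82 = 1678.69 kN·m.

M_n ≈ 1680 kN·m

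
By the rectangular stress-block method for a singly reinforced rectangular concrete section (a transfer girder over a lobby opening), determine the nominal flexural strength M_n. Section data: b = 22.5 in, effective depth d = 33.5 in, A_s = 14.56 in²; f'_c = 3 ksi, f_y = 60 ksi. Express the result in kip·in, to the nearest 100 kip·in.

T = A_s f_y = 14.56 × 60 = 873.6 kips.
a = T/(0.85 f'_c b) = 873.6/(0.85 × 3 × 22.5) = 15.226 in.
M_n = T(d − a/2) = 873.6 × (33.5 − 7.613) = 22614.9 kip·in.

M_n ≈ 22600 kip·in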